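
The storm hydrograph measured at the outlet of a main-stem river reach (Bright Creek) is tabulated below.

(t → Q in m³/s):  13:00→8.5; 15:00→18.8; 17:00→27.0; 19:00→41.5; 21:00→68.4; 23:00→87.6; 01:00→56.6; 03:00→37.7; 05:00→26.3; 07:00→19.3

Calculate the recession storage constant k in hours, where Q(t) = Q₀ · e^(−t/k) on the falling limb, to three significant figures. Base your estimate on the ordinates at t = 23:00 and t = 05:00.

k ≈ 4.99 h

On the falling limb, Q drops from 87.6 to 26.3 m³/s between t = 23:00 and t = 05:00 (Δt = 6 h).
k = −Δt / ln(Q₂/Q₁) = −6 / ln(26.3/87.6) = 4.99 h.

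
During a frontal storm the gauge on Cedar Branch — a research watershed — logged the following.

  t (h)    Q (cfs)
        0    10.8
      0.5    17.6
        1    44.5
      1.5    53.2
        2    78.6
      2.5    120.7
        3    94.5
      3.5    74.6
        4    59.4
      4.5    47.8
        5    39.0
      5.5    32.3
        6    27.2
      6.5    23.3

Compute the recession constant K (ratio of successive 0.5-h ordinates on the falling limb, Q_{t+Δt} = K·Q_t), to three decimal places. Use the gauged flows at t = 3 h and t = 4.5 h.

Using the recession-limb readings at t = 3 h and t = 4.5 h: Q falls from 94.5 to 47.8 cfs over 3 intervals.
K = (Q₂/Q₁)^(1/3) = (47.8/94.5)^(1/3) = 0.797.

K ≈ 0.797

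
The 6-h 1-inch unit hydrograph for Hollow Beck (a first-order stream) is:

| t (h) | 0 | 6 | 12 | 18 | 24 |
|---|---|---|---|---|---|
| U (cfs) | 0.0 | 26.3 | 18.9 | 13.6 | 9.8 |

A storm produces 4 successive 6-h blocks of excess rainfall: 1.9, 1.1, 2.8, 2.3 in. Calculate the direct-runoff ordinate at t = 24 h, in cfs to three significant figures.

Q ≈ 147 cfs

By discrete convolution, Q_j = Σ (P_i / 1 in) · U_{j−i}.
At t = 24 h (j=4): Q = (1.9/1)·9.8 + (1.1/1)·13.6 + (2.8/1)·18.9 + (2.3/1)·26.3 = 147 cfs.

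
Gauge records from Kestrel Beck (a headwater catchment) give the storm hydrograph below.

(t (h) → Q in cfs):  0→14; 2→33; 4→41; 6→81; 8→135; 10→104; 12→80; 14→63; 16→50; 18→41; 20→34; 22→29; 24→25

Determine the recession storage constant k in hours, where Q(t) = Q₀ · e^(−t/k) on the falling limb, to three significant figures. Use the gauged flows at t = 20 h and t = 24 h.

On the falling limb, Q drops from 34 to 25 cfs between t = 20 h and t = 24 h (Δt = 4 h).
k = −Δt / ln(Q₂/Q₁) = −4 / ln(25/34) = 13.0 h.

k ≈ 13.0 h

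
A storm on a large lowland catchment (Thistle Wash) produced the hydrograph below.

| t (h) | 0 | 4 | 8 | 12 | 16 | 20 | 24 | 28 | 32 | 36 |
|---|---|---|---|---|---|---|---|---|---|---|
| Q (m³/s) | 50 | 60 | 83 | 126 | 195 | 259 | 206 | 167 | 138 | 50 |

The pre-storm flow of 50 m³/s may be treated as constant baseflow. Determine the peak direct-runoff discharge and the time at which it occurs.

Q_p = 209.0 m³/s at t = 20 h

Subtracting baseflow gives direct-runoff ordinates: 0.0, 10.0, 33.0, 76.0, 145.0, 209.0, 156.0, 117.0, 88.0, 0.0 m³/s.
The maximum is 209.0 m³/s, occurring at the reading for t = 20 h.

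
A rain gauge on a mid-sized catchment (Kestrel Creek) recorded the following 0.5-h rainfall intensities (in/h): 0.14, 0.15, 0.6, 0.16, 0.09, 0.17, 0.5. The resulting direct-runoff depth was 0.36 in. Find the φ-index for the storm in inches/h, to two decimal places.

Only the 2 blocks with intensity above φ contribute runoff: 0.6, 0.5 in/h.
Σ(I−φ)·Δt = d  ⇒  (0.6+0.5 − 2φ)·0.5 = 0.36
φ = (1.100 − 0.36/0.5) / 2 = 0.19 in/h.

φ ≈ 0.19 in/h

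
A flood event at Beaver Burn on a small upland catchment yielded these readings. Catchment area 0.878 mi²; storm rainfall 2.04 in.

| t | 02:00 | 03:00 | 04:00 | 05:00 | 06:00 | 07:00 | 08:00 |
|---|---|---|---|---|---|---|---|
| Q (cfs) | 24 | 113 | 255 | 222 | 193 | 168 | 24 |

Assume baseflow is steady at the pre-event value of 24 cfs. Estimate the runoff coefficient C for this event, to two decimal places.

ΣQ_DR = 831.0 cfs; V = ΣQ_DR·Δt = 2.992 × 10^6 ft³.
Runoff depth d = V / A = 1.467 in.
C = d / P = 1.467 / 2.04 = 0.72.

C ≈ 0.72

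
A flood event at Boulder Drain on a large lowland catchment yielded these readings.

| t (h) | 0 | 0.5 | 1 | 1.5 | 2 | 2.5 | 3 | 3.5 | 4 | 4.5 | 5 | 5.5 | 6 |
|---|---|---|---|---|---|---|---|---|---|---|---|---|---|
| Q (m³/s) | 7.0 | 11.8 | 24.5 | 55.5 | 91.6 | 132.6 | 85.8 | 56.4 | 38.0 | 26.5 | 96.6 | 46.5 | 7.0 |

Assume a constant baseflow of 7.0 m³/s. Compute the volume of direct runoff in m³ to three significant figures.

V ≈ 1.06 × 10^6 m³

Direct-runoff ordinates (Q − Q_b): 0.0, 4.8, 17.5, 48.5, 84.6, 125.6, 78.8, 49.4, 31.0, 19.5, 89.6, 39.5, 0.0 m³/s.
ΣQ_DR = 588.8 m³/s.
With Δt = 0.5 h = 1800 s, V = ΣQ_DR · Δt = 588.8 × 1800 = 1.06 × 10^6 m³.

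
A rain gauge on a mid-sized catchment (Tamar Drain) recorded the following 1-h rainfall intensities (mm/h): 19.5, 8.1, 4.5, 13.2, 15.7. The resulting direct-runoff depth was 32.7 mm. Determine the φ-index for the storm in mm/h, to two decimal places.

φ ≈ 5.95 mm/h

Only the 4 blocks with intensity above φ contribute runoff: 19.5, 8.1, 13.2, 15.7 mm/h.
Σ(I−φ)·Δt = d  ⇒  (19.5+8.1+13.2+15.7 − 4φ)·1 = 32.7
φ = (56.50 − 32.7/1) / 4 = 5.95 mm/h.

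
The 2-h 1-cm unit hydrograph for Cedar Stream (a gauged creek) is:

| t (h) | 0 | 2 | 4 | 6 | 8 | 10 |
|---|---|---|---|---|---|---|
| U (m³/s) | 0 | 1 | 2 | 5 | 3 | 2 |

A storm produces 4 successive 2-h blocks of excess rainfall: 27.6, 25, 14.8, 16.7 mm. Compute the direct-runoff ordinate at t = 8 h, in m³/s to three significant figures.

Q ≈ 25.4 m³/s

By discrete convolution, Q_j = Σ (P_i / 10 mm) · U_{j−i}.
At t = 8 h (j=4): Q = (27.6/10)·3 + (25/10)·5 + (14.8/10)·2 + (16.7/10)·1 = 25.4 m³/s.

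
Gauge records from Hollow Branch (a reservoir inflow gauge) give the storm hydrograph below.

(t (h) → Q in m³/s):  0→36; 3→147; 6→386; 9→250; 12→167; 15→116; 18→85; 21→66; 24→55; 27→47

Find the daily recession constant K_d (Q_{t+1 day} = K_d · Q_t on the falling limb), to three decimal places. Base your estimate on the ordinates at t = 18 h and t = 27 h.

K_d ≈ 0.206

Between t = 18 h and t = 27 h the flow falls from 85 to 47 m³/s over 3×3 h = 9 h.
Per-interval ratio K = (47/85)^(1/3) = 0.8208; K_d = K^(24/3) = 0.206.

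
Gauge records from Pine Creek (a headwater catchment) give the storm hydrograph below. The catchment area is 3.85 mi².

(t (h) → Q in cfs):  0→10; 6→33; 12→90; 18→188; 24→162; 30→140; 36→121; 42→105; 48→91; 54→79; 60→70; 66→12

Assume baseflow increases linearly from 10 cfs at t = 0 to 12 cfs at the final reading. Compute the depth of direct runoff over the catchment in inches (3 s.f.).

Direct runoff: 0.00, 22.82, 79.64, 177.45, 151.27, 129.09, 109.91, 93.73, 79.55, 67.36, 58.18, 0.00 cfs; ΣQ_DR = 969.0 cfs.
V = ΣQ_DR · Δt = 969.0 × 21600 s = 2.093 × 10^7 ft³.
Over A = 3.85 mi², depth = V / A = 2.34 in.

d ≈ 2.34 in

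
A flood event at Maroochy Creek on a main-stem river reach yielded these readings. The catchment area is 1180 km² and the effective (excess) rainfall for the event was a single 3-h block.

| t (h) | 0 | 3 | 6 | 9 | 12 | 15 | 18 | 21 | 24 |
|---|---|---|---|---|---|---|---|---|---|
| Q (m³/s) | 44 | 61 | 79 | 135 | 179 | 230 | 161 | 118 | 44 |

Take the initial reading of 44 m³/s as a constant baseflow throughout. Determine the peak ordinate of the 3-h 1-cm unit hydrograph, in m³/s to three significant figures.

Direct runoff: 0.0, 17.0, 35.0, 91.0, 135.0, 186.0, 117.0, 74.0, 0.0 m³/s; ΣQ_DR = 655.0 m³/s, peak = 186.0 m³/s.
Runoff depth d = ΣQ_DR·Δt / A = 655.0 × 10800 / (1180 km²) = 5.995 mm.
The 1-cm UH is the DRH scaled by (10 mm)/d, so U_p = 186.0 × 10/5.995 = 310 m³/s.

U_p ≈ 310 m³/s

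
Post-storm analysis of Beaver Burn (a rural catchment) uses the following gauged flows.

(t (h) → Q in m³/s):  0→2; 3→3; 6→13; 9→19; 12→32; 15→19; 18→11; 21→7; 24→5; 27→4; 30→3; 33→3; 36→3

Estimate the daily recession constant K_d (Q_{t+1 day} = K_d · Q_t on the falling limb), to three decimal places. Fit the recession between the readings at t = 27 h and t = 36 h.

K_d ≈ 0.464

Between t = 27 h and t = 36 h the flow falls from 4 to 3 m³/s over 3×3 h = 9 h.
Per-interval ratio K = (3/4)^(1/3) = 0.9086; K_d = K^(24/3) = 0.464.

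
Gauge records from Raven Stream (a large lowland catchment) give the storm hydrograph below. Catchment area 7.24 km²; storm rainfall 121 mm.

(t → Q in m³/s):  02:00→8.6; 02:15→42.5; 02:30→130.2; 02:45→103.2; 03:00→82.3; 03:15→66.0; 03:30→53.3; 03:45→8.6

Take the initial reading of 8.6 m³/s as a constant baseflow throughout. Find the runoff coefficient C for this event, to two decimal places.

C ≈ 0.44

ΣQ_DR = 425.9 m³/s; V = ΣQ_DR·Δt = 3.833 × 10^5 m³.
Runoff depth d = V / A = 52.94 mm.
C = d / P = 52.94 / 121 = 0.44.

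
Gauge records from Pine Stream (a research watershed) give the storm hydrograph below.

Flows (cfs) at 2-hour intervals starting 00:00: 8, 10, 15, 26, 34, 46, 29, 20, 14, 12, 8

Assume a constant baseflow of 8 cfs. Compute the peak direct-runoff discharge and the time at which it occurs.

Q_p = 38.0 cfs at t = 10:00

Subtracting baseflow gives direct-runoff ordinates: 0.0, 2.0, 7.0, 18.0, 26.0, 38.0, 21.0, 12.0, 6.0, 4.0, 0.0 cfs.
The maximum is 38.0 cfs, occurring at the reading for t = 10:00.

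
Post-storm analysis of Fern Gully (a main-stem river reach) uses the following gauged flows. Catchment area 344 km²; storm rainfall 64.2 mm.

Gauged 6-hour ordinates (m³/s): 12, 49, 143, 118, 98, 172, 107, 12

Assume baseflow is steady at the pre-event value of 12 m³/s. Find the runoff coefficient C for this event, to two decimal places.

ΣQ_DR = 615.0 m³/s; V = ΣQ_DR·Δt = 1.328 × 10^7 m³.
Runoff depth d = V / A = 38.62 mm.
C = d / P = 38.62 / 64.2 = 0.60.

C ≈ 0.60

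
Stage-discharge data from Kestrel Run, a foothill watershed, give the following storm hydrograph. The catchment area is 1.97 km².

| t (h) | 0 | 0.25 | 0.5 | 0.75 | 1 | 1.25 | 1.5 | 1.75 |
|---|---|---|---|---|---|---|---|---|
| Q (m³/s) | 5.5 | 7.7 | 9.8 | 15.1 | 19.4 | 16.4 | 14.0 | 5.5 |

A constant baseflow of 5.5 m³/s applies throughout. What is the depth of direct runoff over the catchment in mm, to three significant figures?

d ≈ 22.6 mm

Direct runoff: 0.0, 2.2, 4.3, 9.6, 13.9, 10.9, 8.5, 0.0 m³/s; ΣQ_DR = 49.40 m³/s.
V = ΣQ_DR · Δt = 49.40 × 900 s = 44460 m³.
Over A = 1.97 km², depth = V / A = 22.6 mm.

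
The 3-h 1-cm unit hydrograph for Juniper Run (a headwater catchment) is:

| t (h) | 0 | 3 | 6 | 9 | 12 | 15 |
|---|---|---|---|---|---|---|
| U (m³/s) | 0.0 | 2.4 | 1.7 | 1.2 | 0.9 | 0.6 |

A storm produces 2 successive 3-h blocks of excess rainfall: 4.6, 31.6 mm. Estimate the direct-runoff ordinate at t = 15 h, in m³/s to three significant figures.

By discrete convolution, Q_j = Σ (P_i / 10 mm) · U_{j−i}.
At t = 15 h (j=5): Q = (4.6/10)·0.6 + (31.6/10)·0.9 = 3.12 m³/s.

Q ≈ 3.12 m³/s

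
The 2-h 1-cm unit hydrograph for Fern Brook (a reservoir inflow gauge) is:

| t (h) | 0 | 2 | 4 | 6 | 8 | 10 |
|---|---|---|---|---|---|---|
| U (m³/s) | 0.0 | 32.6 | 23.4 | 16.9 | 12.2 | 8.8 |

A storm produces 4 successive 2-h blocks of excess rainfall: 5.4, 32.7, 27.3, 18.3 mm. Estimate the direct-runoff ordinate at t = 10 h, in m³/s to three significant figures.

Q ≈ 134 m³/s

By discrete convolution, Q_j = Σ (P_i / 10 mm) · U_{j−i}.
At t = 10 h (j=5): Q = (5.4/10)·8.8 + (32.7/10)·12.2 + (27.3/10)·16.9 + (18.3/10)·23.4 = 134 m³/s.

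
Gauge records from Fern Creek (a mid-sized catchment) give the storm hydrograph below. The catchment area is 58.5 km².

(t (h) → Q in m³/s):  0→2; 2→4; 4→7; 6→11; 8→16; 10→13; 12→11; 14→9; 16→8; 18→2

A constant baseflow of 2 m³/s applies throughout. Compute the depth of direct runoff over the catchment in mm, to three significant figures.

Direct runoff: 0.0, 2.0, 5.0, 9.0, 14.0, 11.0, 9.0, 7.0, 6.0, 0.0 m³/s; ΣQ_DR = 63.00 m³/s.
V = ΣQ_DR · Δt = 63.00 × 7200 s = 4.536 × 10^5 m³.
Over A = 58.5 km², depth = V / A = 7.75 mm.

d ≈ 7.75 mm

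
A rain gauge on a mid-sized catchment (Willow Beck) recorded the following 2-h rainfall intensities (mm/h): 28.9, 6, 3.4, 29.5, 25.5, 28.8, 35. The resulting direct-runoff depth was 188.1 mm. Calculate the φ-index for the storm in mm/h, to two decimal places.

φ ≈ 10.73 mm/h

Only the 5 blocks with intensity above φ contribute runoff: 28.9, 29.5, 25.5, 28.8, 35 mm/h.
Σ(I−φ)·Δt = d  ⇒  (28.9+29.5+25.5+28.8+35 − 5φ)·2 = 188.1
φ = (147.7 − 188.1/2) / 5 = 10.73 mm/h.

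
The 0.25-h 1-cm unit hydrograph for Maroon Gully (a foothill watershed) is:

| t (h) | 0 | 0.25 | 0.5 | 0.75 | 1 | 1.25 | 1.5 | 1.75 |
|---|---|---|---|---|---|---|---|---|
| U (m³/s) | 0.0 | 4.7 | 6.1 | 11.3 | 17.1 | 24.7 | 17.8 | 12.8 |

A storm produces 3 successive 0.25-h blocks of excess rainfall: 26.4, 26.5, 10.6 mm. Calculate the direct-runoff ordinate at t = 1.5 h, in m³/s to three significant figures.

Q ≈ 131 m³/s

By discrete convolution, Q_j = Σ (P_i / 10 mm) · U_{j−i}.
At t = 1.5 h (j=6): Q = (26.4/10)·17.8 + (26.5/10)·24.7 + (10.6/10)·17.1 = 131 m³/s.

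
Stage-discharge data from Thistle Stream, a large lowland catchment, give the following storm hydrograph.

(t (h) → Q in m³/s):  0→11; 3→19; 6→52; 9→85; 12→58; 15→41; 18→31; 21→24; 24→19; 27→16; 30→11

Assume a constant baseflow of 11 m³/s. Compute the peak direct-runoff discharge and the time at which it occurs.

Q_p = 74.0 m³/s at t = 9 h

Subtracting baseflow gives direct-runoff ordinates: 0.0, 8.0, 41.0, 74.0, 47.0, 30.0, 20.0, 13.0, 8.0, 5.0, 0.0 m³/s.
The maximum is 74.0 m³/s, occurring at the reading for t = 9 h.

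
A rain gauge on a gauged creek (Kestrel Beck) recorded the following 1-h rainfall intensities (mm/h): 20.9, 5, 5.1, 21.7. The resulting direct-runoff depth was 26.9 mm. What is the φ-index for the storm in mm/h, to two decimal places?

φ ≈ 7.85 mm/h

Only the 2 blocks with intensity above φ contribute runoff: 20.9, 21.7 mm/h.
Σ(I−φ)·Δt = d  ⇒  (20.9+21.7 − 2φ)·1 = 26.9
φ = (42.60 − 26.9/1) / 2 = 7.85 mm/h.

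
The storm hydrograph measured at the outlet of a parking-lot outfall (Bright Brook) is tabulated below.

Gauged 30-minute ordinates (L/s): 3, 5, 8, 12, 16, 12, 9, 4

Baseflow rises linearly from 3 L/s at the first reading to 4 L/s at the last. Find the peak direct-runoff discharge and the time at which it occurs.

Q_p = 12.43 L/s at t = 2 h

Subtracting baseflow gives direct-runoff ordinates: 0.00, 1.86, 4.71, 8.57, 12.43, 8.29, 5.14, 0.00 L/s.
The maximum is 12.43 L/s, occurring at the reading for t = 2 h.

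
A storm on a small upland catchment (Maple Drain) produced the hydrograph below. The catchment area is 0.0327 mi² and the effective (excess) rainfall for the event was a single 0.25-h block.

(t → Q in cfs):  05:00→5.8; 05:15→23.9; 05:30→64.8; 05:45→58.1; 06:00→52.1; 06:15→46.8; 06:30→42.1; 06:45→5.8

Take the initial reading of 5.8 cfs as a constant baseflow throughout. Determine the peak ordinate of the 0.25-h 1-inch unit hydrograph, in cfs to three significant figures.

Direct runoff: 0.0, 18.1, 59.0, 52.3, 46.3, 41.0, 36.3, 0.0 cfs; ΣQ_DR = 253.0 cfs, peak = 59.0 cfs.
Runoff depth d = ΣQ_DR·Δt / A = 253.0 × 900 / (0.0327 mi²) = 2.997 in.
The 1-inch UH is the DRH scaled by (1 in)/d, so U_p = 59.0 × 1/2.997 = 19.7 cfs.

U_p ≈ 19.7 cfs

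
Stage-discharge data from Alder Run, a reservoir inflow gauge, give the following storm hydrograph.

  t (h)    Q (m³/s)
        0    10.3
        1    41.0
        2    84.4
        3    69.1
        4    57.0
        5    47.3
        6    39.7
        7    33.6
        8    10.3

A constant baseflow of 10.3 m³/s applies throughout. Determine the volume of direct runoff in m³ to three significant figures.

Direct-runoff ordinates (Q − Q_b): 0.0, 30.7, 74.1, 58.8, 46.7, 37.0, 29.4, 23.3, 0.0 m³/s.
ΣQ_DR = 300.0 m³/s.
With Δt = 1 h = 3600 s, V = ΣQ_DR · Δt = 300.0 × 3600 = 1.08 × 10^6 m³.

V ≈ 1.08 × 10^6 m³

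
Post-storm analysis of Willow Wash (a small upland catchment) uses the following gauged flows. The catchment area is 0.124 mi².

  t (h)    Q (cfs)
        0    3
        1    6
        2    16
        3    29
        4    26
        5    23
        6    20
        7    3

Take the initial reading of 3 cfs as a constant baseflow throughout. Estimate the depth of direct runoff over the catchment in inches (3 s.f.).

Direct runoff: 0.0, 3.0, 13.0, 26.0, 23.0, 20.0, 17.0, 0.0 cfs; ΣQ_DR = 102.0 cfs.
V = ΣQ_DR · Δt = 102.0 × 3600 s = 3.672 × 10^5 ft³.
Over A = 0.124 mi², depth = V / A = 1.27 in.

d ≈ 1.27 in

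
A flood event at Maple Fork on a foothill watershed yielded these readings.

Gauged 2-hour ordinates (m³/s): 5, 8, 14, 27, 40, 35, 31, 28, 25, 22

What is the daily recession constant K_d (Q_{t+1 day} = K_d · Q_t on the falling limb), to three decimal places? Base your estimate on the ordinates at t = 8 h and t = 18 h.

Between t = 8 h and t = 18 h the flow falls from 40 to 22 m³/s over 5×2 h = 10 h.
Per-interval ratio K = (22/40)^(1/5) = 0.8873; K_d = K^(24/2) = 0.238.

K_d ≈ 0.238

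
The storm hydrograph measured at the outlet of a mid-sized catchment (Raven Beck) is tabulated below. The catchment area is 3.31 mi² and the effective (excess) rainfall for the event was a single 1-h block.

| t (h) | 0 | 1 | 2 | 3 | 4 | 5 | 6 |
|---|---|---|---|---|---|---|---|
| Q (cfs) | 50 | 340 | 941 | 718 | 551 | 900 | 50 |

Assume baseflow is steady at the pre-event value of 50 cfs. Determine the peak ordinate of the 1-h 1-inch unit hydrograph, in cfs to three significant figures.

U_p ≈ 595 cfs

Direct runoff: 0.0, 290.0, 891.0, 668.0, 501.0, 850.0, 0.0 cfs; ΣQ_DR = 3200 cfs, peak = 891.0 cfs.
Runoff depth d = ΣQ_DR·Δt / A = 3200 × 3600 / (3.31 mi²) = 1.498 in.
The 1-inch UH is the DRH scaled by (1 in)/d, so U_p = 891.0 × 1/1.498 = 595 cfs.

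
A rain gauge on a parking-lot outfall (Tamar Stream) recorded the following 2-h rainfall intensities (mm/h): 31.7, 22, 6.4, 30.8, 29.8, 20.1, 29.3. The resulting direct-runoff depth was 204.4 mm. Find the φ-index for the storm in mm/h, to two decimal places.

Only the 6 blocks with intensity above φ contribute runoff: 31.7, 22, 30.8, 29.8, 20.1, 29.3 mm/h.
Σ(I−φ)·Δt = d  ⇒  (31.7+22+30.8+29.8+20.1+29.3 − 6φ)·2 = 204.4
φ = (163.7 − 204.4/2) / 6 = 10.25 mm/h.

φ ≈ 10.25 mm/h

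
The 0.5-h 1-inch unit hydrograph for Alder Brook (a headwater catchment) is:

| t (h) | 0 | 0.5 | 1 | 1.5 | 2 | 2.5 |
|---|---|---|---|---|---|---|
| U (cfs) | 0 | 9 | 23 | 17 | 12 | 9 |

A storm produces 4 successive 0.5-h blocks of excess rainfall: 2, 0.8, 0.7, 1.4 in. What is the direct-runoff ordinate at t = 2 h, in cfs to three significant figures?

Q ≈ 66.3 cfs

By discrete convolution, Q_j = Σ (P_i / 1 in) · U_{j−i}.
At t = 2 h (j=4): Q = (2/1)·12 + (0.8/1)·17 + (0.7/1)·23 + (1.4/1)·9 = 66.3 cfs.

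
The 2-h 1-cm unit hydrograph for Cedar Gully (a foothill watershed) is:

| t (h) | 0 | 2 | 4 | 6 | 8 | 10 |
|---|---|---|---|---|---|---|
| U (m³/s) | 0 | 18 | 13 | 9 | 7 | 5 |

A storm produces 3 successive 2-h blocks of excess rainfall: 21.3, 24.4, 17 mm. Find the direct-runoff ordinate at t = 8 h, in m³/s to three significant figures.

Q ≈ 59.0 m³/s

By discrete convolution, Q_j = Σ (P_i / 10 mm) · U_{j−i}.
At t = 8 h (j=4): Q = (21.3/10)·7 + (24.4/10)·9 + (17/10)·13 = 59.0 m³/s.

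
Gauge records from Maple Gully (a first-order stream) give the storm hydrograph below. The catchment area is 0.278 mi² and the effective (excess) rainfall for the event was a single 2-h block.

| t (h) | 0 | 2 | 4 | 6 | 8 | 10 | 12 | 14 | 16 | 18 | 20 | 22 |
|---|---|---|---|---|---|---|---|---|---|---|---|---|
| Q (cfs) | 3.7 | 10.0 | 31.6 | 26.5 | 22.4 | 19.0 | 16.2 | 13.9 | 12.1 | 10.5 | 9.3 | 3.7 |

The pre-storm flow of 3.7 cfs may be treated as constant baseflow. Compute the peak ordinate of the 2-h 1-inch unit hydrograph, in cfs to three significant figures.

Direct runoff: 0.0, 6.3, 27.9, 22.8, 18.7, 15.3, 12.5, 10.2, 8.4, 6.8, 5.6, 0.0 cfs; ΣQ_DR = 134.5 cfs, peak = 27.9 cfs.
Runoff depth d = ΣQ_DR·Δt / A = 134.5 × 7200 / (0.278 mi²) = 1.499 in.
The 1-inch UH is the DRH scaled by (1 in)/d, so U_p = 27.9 × 1/1.499 = 18.6 cfs.

U_p ≈ 18.6 cfs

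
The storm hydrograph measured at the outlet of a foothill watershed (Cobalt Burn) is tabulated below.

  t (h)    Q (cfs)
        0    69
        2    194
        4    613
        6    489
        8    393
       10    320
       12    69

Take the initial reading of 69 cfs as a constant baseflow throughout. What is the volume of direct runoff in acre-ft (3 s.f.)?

Direct-runoff ordinates (Q − Q_b): 0.0, 125.0, 544.0, 420.0, 324.0, 251.0, 0.0 cfs.
ΣQ_DR = 1664 cfs.
With Δt = 2 h = 7200 s, V = ΣQ_DR · Δt = 1664 × 7200 = 1.20 × 10^7 ft³ = 275 acre-ft.

V ≈ 275 acre-ft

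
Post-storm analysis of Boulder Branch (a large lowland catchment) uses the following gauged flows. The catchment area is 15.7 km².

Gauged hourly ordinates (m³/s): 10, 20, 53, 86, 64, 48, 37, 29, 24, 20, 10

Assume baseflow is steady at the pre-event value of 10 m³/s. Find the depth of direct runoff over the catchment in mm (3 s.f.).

d ≈ 66.7 mm

Direct runoff: 0.0, 10.0, 43.0, 76.0, 54.0, 38.0, 27.0, 19.0, 14.0, 10.0, 0.0 m³/s; ΣQ_DR = 291.0 m³/s.
V = ΣQ_DR · Δt = 291.0 × 3600 s = 1.048 × 10^6 m³.
Over A = 15.7 km², depth = V / A = 66.7 mm.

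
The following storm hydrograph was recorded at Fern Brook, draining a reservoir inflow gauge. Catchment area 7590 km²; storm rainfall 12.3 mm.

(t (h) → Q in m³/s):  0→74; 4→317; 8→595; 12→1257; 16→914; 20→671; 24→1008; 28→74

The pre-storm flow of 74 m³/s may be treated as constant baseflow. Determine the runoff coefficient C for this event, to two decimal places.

ΣQ_DR = 4318 m³/s; V = ΣQ_DR·Δt = 6.218 × 10^7 m³.
Runoff depth d = V / A = 8.192 mm.
C = d / P = 8.192 / 12.3 = 0.67.

C ≈ 0.67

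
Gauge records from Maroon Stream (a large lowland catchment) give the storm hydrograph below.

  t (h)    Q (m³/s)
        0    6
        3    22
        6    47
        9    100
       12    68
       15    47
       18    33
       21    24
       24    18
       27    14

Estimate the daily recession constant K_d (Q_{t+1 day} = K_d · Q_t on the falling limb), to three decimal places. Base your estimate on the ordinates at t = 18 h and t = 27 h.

K_d ≈ 0.102

Between t = 18 h and t = 27 h the flow falls from 33 to 14 m³/s over 3×3 h = 9 h.
Per-interval ratio K = (14/33)^(1/3) = 0.7514; K_d = K^(24/3) = 0.102.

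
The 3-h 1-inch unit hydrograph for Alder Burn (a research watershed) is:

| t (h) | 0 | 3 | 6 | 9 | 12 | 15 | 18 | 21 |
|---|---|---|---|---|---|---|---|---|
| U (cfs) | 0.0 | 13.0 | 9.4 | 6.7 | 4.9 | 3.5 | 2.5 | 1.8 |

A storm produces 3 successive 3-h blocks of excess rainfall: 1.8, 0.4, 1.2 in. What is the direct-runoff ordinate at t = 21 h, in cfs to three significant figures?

By discrete convolution, Q_j = Σ (P_i / 1 in) · U_{j−i}.
At t = 21 h (j=7): Q = (1.8/1)·1.8 + (0.4/1)·2.5 + (1.2/1)·3.5 = 8.44 cfs.

Q ≈ 8.44 cfs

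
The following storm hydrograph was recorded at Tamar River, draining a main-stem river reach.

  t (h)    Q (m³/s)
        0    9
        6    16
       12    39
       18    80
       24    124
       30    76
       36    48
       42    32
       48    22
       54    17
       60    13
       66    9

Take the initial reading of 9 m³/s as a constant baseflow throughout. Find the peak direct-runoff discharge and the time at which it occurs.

Q_p = 115.0 m³/s at t = 24 h

Subtracting baseflow gives direct-runoff ordinates: 0.0, 7.0, 30.0, 71.0, 115.0, 67.0, 39.0, 23.0, 13.0, 8.0, 4.0, 0.0 m³/s.
The maximum is 115.0 m³/s, occurring at the reading for t = 24 h.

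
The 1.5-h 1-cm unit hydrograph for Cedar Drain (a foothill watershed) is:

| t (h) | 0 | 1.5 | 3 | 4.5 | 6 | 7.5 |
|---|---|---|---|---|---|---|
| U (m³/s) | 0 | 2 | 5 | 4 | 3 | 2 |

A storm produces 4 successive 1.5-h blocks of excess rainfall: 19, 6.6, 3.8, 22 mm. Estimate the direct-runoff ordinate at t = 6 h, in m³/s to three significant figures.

By discrete convolution, Q_j = Σ (P_i / 10 mm) · U_{j−i}.
At t = 6 h (j=4): Q = (19/10)·3 + (6.6/10)·4 + (3.8/10)·5 + (22/10)·2 = 14.6 m³/s.

Q ≈ 14.6 m³/s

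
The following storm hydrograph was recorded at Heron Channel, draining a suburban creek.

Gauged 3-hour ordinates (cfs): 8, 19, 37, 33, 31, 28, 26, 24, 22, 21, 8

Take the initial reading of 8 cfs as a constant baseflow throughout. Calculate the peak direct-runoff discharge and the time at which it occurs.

Q_p = 29.0 cfs at t = 6 h

Subtracting baseflow gives direct-runoff ordinates: 0.0, 11.0, 29.0, 25.0, 23.0, 20.0, 18.0, 16.0, 14.0, 13.0, 0.0 cfs.
The maximum is 29.0 cfs, occurring at the reading for t = 6 h.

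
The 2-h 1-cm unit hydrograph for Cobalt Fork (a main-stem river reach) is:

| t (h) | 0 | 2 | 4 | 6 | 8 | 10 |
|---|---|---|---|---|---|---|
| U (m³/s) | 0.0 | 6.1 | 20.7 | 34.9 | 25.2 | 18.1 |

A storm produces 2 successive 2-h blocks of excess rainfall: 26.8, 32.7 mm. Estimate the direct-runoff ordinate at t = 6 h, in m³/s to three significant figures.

Q ≈ 161 m³/s

By discrete convolution, Q_j = Σ (P_i / 10 mm) · U_{j−i}.
At t = 6 h (j=3): Q = (26.8/10)·34.9 + (32.7/10)·20.7 = 161 m³/s.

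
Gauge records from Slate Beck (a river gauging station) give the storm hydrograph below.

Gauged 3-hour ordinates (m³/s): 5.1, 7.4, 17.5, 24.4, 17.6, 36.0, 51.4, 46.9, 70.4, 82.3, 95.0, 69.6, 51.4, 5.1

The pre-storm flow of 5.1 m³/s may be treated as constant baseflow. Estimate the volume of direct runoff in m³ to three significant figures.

Direct-runoff ordinates (Q − Q_b): 0.0, 2.3, 12.4, 19.3, 12.5, 30.9, 46.3, 41.8, 65.3, 77.2, 89.9, 64.5, 46.3, 0.0 m³/s.
ΣQ_DR = 508.7 m³/s.
With Δt = 3 h = 10800 s, V = ΣQ_DR · Δt = 508.7 × 10800 = 5.49 × 10^6 m³.

V ≈ 5.49 × 10^6 m³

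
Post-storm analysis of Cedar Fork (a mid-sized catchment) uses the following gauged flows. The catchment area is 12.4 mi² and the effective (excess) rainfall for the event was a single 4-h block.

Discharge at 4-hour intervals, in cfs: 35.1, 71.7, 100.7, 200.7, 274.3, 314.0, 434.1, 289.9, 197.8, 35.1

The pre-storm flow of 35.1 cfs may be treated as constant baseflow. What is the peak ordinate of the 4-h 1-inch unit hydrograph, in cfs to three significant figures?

U_p ≈ 498 cfs

Direct runoff: 0.0, 36.6, 65.6, 165.6, 239.2, 278.9, 399.0, 254.8, 162.7, 0.0 cfs; ΣQ_DR = 1602 cfs, peak = 399.0 cfs.
Runoff depth d = ΣQ_DR·Δt / A = 1602 × 14400 / (12.4 mi²) = 0.8010 in.
The 1-inch UH is the DRH scaled by (1 in)/d, so U_p = 399.0 × 1/0.8010 = 498 cfs.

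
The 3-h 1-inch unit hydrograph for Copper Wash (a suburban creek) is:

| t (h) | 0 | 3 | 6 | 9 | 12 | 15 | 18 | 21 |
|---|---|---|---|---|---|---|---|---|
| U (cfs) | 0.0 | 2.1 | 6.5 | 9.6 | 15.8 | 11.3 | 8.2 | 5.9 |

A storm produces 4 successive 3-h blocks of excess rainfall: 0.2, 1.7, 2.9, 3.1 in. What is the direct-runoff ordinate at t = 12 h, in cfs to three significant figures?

By discrete convolution, Q_j = Σ (P_i / 1 in) · U_{j−i}.
At t = 12 h (j=4): Q = (0.2/1)·15.8 + (1.7/1)·9.6 + (2.9/1)·6.5 + (3.1/1)·2.1 = 44.8 cfs.

Q ≈ 44.8 cfs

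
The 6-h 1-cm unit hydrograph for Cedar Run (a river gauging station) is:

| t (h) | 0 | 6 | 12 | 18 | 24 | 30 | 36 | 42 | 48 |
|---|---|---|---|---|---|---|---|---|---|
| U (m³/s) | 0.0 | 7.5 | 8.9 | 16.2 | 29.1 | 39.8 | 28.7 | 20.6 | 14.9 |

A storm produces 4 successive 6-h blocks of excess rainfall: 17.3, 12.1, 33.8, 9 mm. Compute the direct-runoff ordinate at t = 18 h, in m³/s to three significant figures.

Q ≈ 64.1 m³/s

By discrete convolution, Q_j = Σ (P_i / 10 mm) · U_{j−i}.
At t = 18 h (j=3): Q = (17.3/10)·16.2 + (12.1/10)·8.9 + (33.8/10)·7.5 + (9/10)·0.0 = 64.1 m³/s.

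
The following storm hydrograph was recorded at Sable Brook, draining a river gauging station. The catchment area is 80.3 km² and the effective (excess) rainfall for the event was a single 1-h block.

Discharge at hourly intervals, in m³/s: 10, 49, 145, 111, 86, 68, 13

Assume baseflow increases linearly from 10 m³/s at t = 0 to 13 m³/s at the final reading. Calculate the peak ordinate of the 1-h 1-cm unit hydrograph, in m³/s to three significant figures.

Direct runoff: 0.00, 38.50, 134.00, 99.50, 74.00, 55.50, 0.00 m³/s; ΣQ_DR = 401.5 m³/s, peak = 134.00 m³/s.
Runoff depth d = ΣQ_DR·Δt / A = 401.5 × 3600 / (80.3 km²) = 18.00 mm.
The 1-cm UH is the DRH scaled by (10 mm)/d, so U_p = 134.00 × 10/18.00 = 74.4 m³/s.

U_p ≈ 74.4 m³/s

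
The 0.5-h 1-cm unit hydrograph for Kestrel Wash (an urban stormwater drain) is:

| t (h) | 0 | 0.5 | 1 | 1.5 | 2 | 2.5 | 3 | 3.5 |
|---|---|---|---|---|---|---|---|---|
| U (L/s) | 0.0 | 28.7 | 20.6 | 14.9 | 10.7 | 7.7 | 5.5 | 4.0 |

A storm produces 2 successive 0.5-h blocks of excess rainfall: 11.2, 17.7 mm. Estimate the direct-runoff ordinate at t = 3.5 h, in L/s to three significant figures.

Q ≈ 14.2 L/s

By discrete convolution, Q_j = Σ (P_i / 10 mm) · U_{j−i}.
At t = 3.5 h (j=7): Q = (11.2/10)·4.0 + (17.7/10)·5.5 = 14.2 L/s.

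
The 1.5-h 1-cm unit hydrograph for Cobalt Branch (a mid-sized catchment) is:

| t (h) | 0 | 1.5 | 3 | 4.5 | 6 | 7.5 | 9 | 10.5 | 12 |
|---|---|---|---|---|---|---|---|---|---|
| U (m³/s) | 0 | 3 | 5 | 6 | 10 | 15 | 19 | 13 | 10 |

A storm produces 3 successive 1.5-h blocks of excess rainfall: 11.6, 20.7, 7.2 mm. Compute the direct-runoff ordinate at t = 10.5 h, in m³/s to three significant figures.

Q ≈ 65.2 m³/s

By discrete convolution, Q_j = Σ (P_i / 10 mm) · U_{j−i}.
At t = 10.5 h (j=7): Q = (11.6/10)·13 + (20.7/10)·19 + (7.2/10)·15 = 65.2 m³/s.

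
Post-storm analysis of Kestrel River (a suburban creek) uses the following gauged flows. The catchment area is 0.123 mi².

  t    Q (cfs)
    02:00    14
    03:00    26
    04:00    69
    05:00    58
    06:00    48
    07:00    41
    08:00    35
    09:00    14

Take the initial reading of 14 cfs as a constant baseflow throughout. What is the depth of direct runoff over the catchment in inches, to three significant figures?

d ≈ 2.43 in

Direct runoff: 0.0, 12.0, 55.0, 44.0, 34.0, 27.0, 21.0, 0.0 cfs; ΣQ_DR = 193.0 cfs.
V = ΣQ_DR · Δt = 193.0 × 3600 s = 6.948 × 10^5 ft³.
Over A = 0.123 mi², depth = V / A = 2.43 in.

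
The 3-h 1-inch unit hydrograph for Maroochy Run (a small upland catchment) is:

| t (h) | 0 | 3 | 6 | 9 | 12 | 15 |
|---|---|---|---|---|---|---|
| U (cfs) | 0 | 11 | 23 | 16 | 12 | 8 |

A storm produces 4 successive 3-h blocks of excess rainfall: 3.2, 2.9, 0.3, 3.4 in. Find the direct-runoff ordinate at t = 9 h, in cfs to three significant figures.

Q ≈ 121 cfs

By discrete convolution, Q_j = Σ (P_i / 1 in) · U_{j−i}.
At t = 9 h (j=3): Q = (3.2/1)·16 + (2.9/1)·23 + (0.3/1)·11 + (3.4/1)·0 = 121 cfs.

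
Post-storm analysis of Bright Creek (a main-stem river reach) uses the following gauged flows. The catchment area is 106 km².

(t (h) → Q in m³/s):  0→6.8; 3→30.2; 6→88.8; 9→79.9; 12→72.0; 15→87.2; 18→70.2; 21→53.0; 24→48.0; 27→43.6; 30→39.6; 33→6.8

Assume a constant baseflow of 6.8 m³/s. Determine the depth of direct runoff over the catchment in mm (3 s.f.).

d ≈ 55.5 mm

Direct runoff: 0.0, 23.4, 82.0, 73.1, 65.2, 80.4, 63.4, 46.2, 41.2, 36.8, 32.8, 0.0 m³/s; ΣQ_DR = 544.5 m³/s.
V = ΣQ_DR · Δt = 544.5 × 10800 s = 5.881 × 10^6 m³.
Over A = 106 km², depth = V / A = 55.5 mm.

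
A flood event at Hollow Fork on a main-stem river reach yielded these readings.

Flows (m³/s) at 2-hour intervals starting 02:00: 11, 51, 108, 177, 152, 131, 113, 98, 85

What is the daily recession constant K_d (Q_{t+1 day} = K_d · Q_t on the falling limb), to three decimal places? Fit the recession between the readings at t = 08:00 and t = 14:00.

Between t = 08:00 and t = 14:00 the flow falls from 177 to 113 m³/s over 3×2 h = 6 h.
Per-interval ratio K = (113/177)^(1/3) = 0.8611; K_d = K^(24/2) = 0.166.

K_d ≈ 0.166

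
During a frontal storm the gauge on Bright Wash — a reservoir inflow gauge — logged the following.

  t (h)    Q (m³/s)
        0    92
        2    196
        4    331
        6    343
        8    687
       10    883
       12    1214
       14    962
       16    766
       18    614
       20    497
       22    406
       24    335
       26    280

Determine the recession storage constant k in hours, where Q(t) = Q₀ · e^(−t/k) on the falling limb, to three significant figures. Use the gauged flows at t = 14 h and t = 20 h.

On the falling limb, Q drops from 962 to 497 m³/s between t = 14 h and t = 20 h (Δt = 6 h).
k = −Δt / ln(Q₂/Q₁) = −6 / ln(497/962) = 9.09 h.

k ≈ 9.09 h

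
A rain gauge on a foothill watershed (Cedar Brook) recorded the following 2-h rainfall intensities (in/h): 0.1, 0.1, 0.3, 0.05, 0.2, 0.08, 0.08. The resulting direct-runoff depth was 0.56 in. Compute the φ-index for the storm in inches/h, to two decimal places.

φ ≈ 0.11 in/h

Only the 2 blocks with intensity above φ contribute runoff: 0.3, 0.2 in/h.
Σ(I−φ)·Δt = d  ⇒  (0.3+0.2 − 2φ)·2 = 0.56
φ = (0.5000 − 0.56/2) / 2 = 0.11 in/h.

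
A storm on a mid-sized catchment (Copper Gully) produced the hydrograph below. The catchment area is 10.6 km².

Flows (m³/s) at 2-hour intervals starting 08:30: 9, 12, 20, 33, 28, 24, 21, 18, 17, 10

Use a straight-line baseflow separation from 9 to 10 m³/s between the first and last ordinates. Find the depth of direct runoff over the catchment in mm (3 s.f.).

d ≈ 65.9 mm

Direct runoff: 0.00, 2.89, 10.78, 23.67, 18.56, 14.44, 11.33, 8.22, 7.11, 0.00 m³/s; ΣQ_DR = 97.00 m³/s.
V = ΣQ_DR · Δt = 97.00 × 7200 s = 6.984 × 10^5 m³.
Over A = 10.6 km², depth = V / A = 65.9 mm.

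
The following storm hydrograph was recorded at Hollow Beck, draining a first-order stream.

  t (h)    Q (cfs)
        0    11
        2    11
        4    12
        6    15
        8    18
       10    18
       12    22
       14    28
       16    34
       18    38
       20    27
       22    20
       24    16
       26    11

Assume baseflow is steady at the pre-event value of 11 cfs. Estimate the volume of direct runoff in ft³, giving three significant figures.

V ≈ 9.14 × 10^5 ft³

Direct-runoff ordinates (Q − Q_b): 0.0, 0.0, 1.0, 4.0, 7.0, 7.0, 11.0, 17.0, 23.0, 27.0, 16.0, 9.0, 5.0, 0.0 cfs.
ΣQ_DR = 127.0 cfs.
With Δt = 2 h = 7200 s, V = ΣQ_DR · Δt = 127.0 × 7200 = 9.14 × 10^5 ft³.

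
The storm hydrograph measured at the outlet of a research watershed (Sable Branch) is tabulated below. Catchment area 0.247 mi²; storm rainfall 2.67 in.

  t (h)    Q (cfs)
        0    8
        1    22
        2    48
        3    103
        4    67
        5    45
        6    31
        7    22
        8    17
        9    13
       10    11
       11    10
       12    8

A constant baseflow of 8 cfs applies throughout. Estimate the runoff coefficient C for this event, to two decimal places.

C ≈ 0.71

ΣQ_DR = 301.0 cfs; V = ΣQ_DR·Δt = 1.084 × 10^6 ft³.
Runoff depth d = V / A = 1.888 in.
C = d / P = 1.888 / 2.67 = 0.71.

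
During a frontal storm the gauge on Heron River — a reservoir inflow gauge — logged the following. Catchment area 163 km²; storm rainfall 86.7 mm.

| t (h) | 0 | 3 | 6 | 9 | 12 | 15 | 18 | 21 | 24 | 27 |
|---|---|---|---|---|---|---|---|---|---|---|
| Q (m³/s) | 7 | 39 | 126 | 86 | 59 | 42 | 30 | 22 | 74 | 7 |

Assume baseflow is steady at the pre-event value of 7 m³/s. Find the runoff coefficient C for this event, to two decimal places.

C ≈ 0.32

ΣQ_DR = 422.0 m³/s; V = ΣQ_DR·Δt = 4.558 × 10^6 m³.
Runoff depth d = V / A = 27.96 mm.
C = d / P = 27.96 / 86.7 = 0.32.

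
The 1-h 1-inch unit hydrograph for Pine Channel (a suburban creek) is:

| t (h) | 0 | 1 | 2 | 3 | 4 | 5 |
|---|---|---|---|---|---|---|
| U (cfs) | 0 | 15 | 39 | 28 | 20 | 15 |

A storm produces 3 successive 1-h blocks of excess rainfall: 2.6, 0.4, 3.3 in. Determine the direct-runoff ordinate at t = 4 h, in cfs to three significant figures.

Q ≈ 192 cfs

By discrete convolution, Q_j = Σ (P_i / 1 in) · U_{j−i}.
At t = 4 h (j=4): Q = (2.6/1)·20 + (0.4/1)·28 + (3.3/1)·39 = 192 cfs.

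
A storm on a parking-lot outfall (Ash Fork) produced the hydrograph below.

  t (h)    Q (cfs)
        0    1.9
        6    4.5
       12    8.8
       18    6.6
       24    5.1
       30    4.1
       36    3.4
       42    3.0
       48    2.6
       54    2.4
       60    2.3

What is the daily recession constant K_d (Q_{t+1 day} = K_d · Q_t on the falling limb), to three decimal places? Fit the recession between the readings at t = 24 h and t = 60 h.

K_d ≈ 0.588

Between t = 24 h and t = 60 h the flow falls from 5.1 to 2.3 cfs over 6×6 h = 36 h.
Per-interval ratio K = (2.3/5.1)^(1/6) = 0.8757; K_d = K^(24/6) = 0.588.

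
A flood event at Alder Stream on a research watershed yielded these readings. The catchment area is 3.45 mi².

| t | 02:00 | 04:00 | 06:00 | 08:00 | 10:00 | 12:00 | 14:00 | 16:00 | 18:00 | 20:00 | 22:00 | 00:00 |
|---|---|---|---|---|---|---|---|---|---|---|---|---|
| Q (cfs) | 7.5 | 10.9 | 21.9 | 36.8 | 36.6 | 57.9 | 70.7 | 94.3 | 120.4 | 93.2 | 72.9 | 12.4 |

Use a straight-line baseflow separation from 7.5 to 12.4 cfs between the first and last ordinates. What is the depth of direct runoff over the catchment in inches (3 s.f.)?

Direct runoff: 0.00, 2.95, 13.51, 27.96, 27.32, 48.17, 60.53, 83.68, 109.34, 81.69, 60.95, 0.00 cfs; ΣQ_DR = 516.1 cfs.
V = ΣQ_DR · Δt = 516.1 × 7200 s = 3.716 × 10^6 ft³.
Over A = 3.45 mi², depth = V / A = 0.464 in.

d ≈ 0.464 in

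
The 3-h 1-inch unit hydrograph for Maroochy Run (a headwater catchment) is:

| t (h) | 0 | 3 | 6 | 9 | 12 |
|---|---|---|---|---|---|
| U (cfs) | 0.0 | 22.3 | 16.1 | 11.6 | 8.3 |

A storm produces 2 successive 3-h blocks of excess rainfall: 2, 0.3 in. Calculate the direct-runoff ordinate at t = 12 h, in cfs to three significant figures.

Q ≈ 20.1 cfs

By discrete convolution, Q_j = Σ (P_i / 1 in) · U_{j−i}.
At t = 12 h (j=4): Q = (2/1)·8.3 + (0.3/1)·11.6 = 20.1 cfs.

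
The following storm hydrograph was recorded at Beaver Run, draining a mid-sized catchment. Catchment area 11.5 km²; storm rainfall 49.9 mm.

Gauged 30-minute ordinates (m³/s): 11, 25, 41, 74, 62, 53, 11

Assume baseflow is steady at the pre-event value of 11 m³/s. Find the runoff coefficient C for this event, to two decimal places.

ΣQ_DR = 200.0 m³/s; V = ΣQ_DR·Δt = 3.600 × 10^5 m³.
Runoff depth d = V / A = 31.30 mm.
C = d / P = 31.30 / 49.9 = 0.63.

C ≈ 0.63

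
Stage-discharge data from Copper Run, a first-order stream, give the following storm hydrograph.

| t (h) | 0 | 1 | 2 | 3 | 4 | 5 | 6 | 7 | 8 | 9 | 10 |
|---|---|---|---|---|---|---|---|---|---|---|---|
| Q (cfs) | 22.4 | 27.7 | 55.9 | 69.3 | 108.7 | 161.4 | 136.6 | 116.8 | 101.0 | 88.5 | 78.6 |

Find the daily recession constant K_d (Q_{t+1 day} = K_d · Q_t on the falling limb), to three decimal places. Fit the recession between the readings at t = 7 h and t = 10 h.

K_d ≈ 0.042

Between t = 7 h and t = 10 h the flow falls from 116.8 to 78.6 cfs over 3×1 h = 3 h.
Per-interval ratio K = (78.6/116.8)^(1/3) = 0.8763; K_d = K^(24/1) = 0.042.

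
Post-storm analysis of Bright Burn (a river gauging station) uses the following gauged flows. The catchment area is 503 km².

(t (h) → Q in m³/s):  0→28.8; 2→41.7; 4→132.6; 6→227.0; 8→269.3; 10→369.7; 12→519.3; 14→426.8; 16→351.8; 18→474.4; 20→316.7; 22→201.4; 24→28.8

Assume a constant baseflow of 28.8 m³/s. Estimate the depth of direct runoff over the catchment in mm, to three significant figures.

d ≈ 43.1 mm

Direct runoff: 0.0, 12.9, 103.8, 198.2, 240.5, 340.9, 490.5, 398.0, 323.0, 445.6, 287.9, 172.6, 0.0 m³/s; ΣQ_DR = 3014 m³/s.
V = ΣQ_DR · Δt = 3014 × 7200 s = 2.170 × 10^7 m³.
Over A = 503 km², depth = V / A = 43.1 mm.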